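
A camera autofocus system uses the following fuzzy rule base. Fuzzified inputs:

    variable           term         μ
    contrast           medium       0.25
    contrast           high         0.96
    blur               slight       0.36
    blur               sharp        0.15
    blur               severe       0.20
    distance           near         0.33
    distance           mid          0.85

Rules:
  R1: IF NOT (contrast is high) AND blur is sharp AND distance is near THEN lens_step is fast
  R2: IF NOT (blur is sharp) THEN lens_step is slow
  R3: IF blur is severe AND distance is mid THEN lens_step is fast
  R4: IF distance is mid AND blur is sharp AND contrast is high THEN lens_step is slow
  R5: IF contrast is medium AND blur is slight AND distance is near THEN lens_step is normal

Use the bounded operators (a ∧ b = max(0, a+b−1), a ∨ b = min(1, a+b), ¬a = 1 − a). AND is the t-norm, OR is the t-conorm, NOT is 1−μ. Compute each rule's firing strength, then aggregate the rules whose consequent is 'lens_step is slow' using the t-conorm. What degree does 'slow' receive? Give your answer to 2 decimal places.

0.85

R1: ¬high=1−0.96=0.04, sharp=0.15, near=0.33; AND[max(0, a+b−1)] → w = 0.00
R2: ¬sharp=1−0.15=0.85 → w = 0.85
R3: severe=0.20, mid=0.85; AND[max(0, a+b−1)] → w = 0.05
R4: mid=0.85, sharp=0.15, high=0.96; AND[max(0, a+b−1)] → w = 0.00
R5: medium=0.25, slight=0.36, near=0.33; AND[max(0, a+b−1)] → w = 0.00
Rules with consequent 'slow': {R2, R4} → strengths 0.85, 0.00
Aggregate via t-conorm [min(1, a+b)]: 0.85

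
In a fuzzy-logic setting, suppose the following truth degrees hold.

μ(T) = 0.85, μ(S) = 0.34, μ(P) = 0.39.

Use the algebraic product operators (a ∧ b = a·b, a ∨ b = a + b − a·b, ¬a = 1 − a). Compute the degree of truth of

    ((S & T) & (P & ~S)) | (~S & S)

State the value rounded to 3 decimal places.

0.282

S & T = a·b on (0.3400, 0.8500) = 0.2890
~S = 1 − 0.3400 = 0.6600
P & ~S = a·b on (0.3900, 0.6600) = 0.2574
(S & T) & (P & ~S) = a·b on (0.2890, 0.2574) = 0.0744
~S = 1 − 0.3400 = 0.6600
~S & S = a·b on (0.6600, 0.3400) = 0.2244
((S & T) & (P & ~S)) | (~S & S) = a + b − a·b on (0.0744, 0.2244) = 0.2821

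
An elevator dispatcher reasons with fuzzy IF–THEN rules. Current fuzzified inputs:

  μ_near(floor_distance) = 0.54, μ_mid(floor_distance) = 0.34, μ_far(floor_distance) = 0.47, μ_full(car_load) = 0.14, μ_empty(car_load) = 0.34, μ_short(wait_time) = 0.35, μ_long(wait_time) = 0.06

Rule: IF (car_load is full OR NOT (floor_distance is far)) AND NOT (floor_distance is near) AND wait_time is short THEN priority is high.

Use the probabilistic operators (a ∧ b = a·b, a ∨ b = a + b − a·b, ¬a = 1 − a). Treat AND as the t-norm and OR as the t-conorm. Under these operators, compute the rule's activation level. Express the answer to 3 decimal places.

firing strength: (full=0.14 OR ¬far=1−0.47=0.53) = 0.5958; AND[a·b] with ¬near=1−0.54=0.46, short=0.35 → w = 0.0959

0.096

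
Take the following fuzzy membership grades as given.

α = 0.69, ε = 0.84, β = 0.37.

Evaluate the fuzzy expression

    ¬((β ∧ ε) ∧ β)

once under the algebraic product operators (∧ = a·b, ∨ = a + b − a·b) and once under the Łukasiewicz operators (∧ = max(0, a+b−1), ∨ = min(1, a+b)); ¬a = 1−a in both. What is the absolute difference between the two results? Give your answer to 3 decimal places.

Under algebraic product:
  β ∧ ε = a·b on (0.3700, 0.8400) = 0.3108
  (β ∧ ε) ∧ β = a·b on (0.3108, 0.3700) = 0.1150
  ¬((β ∧ ε) ∧ β) = 1 − 0.1150 = 0.8850
  → value = 0.8850
Under Łukasiewicz:
  β ∧ ε = max(0, a+b−1) on (0.37, 0.84) = 0.21
  (β ∧ ε) ∧ β = max(0, a+b−1) on (0.21, 0.37) = 0.00
  ¬((β ∧ ε) ∧ β) = 1 − 0.00 = 1.00
  → value = 1.0000
|0.8850 − 1.0000| = 0.115

0.115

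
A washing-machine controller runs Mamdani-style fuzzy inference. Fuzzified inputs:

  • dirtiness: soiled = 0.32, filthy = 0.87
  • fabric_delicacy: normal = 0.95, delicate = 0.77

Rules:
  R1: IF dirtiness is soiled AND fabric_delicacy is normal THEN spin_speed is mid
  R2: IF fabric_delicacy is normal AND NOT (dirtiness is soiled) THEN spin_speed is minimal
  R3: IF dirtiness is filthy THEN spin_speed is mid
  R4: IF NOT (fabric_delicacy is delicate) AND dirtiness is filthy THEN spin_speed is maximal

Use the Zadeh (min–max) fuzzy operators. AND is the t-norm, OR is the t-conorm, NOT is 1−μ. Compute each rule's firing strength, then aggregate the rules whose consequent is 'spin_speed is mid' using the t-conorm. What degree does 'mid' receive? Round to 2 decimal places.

R1: soiled=0.32, normal=0.95; AND[min(a, b)] → w = 0.32
R2: normal=0.95, ¬soiled=1−0.32=0.68; AND[min(a, b)] → w = 0.68
R3: filthy=0.87 → w = 0.87
R4: ¬delicate=1−0.77=0.23, filthy=0.87; AND[min(a, b)] → w = 0.23
Rules with consequent 'mid': {R1, R3} → strengths 0.32, 0.87
Aggregate via t-conorm [max(a, b)]: 0.87

0.87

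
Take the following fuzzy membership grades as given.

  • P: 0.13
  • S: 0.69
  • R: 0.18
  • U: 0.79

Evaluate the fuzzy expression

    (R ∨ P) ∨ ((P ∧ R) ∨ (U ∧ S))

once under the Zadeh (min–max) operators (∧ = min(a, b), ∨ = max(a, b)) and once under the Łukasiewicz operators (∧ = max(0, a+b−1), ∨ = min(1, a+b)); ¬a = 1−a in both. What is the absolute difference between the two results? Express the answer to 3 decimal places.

0.100

Under Zadeh (min–max):
  R ∨ P = max(a, b) on (0.18, 0.13) = 0.18
  P ∧ R = min(a, b) on (0.13, 0.18) = 0.13
  U ∧ S = min(a, b) on (0.79, 0.69) = 0.69
  (P ∧ R) ∨ (U ∧ S) = max(a, b) on (0.13, 0.69) = 0.69
  (R ∨ P) ∨ ((P ∧ R) ∨ (U ∧ S)) = max(a, b) on (0.18, 0.69) = 0.69
  → value = 0.6900
Under Łukasiewicz:
  R ∨ P = min(1, a+b) on (0.18, 0.13) = 0.31
  P ∧ R = max(0, a+b−1) on (0.13, 0.18) = 0.00
  U ∧ S = max(0, a+b−1) on (0.79, 0.69) = 0.48
  (P ∧ R) ∨ (U ∧ S) = min(1, a+b) on (0.00, 0.48) = 0.48
  (R ∨ P) ∨ ((P ∧ R) ∨ (U ∧ S)) = min(1, a+b) on (0.31, 0.48) = 0.79
  → value = 0.7900
|0.6900 − 0.7900| = 0.100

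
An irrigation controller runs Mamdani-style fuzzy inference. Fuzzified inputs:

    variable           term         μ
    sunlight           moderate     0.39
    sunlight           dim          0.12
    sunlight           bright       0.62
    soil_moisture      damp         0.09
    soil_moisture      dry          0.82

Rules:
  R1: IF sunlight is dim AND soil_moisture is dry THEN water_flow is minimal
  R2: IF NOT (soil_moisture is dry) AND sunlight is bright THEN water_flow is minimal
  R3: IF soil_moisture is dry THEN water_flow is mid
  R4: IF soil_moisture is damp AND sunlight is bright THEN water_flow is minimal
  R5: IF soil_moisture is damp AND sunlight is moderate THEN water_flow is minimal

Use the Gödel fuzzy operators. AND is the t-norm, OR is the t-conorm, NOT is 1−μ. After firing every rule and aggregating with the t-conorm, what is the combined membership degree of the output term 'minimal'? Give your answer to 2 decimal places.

R1: dim=0.12, dry=0.82; AND[min(a, b)] → w = 0.12
R2: ¬dry=1−0.82=0.18, bright=0.62; AND[min(a, b)] → w = 0.18
R3: dry=0.82 → w = 0.82
R4: damp=0.09, bright=0.62; AND[min(a, b)] → w = 0.09
R5: damp=0.09, moderate=0.39; AND[min(a, b)] → w = 0.09
Rules with consequent 'minimal': {R1, R2, R4, R5} → strengths 0.12, 0.18, 0.09, 0.09
Aggregate via t-conorm [max(a, b)]: 0.18

0.18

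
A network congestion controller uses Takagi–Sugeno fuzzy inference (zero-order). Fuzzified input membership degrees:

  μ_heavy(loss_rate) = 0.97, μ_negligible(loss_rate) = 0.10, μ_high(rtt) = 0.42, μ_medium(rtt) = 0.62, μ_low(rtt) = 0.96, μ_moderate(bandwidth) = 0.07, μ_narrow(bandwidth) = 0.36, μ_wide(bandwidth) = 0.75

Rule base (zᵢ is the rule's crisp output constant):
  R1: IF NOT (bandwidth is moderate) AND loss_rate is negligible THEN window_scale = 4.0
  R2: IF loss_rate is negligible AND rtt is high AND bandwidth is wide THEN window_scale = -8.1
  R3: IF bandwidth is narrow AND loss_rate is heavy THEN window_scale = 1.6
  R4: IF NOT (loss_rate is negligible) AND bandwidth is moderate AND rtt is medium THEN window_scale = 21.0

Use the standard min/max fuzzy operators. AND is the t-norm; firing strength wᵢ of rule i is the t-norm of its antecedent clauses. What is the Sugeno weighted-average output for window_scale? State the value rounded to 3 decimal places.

R1 (z=4.0): ¬moderate=1−0.07=0.93, negligible=0.10; AND[min(a, b)] → w = 0.10
R2 (z=-8.1): negligible=0.10, high=0.42, wide=0.75; AND[min(a, b)] → w = 0.10
R3 (z=1.6): narrow=0.36, heavy=0.97; AND[min(a, b)] → w = 0.36
R4 (z=21.0): ¬negligible=1−0.10=0.90, moderate=0.07, medium=0.62; AND[min(a, b)] → w = 0.07
Weighted average = (0.10·4.0 + 0.10·-8.1 + 0.36·1.6 + 0.07·21.0) / (0.10 + 0.10 + 0.36 + 0.07)
  = 1.6360 / 0.6300 = 2.597

2.597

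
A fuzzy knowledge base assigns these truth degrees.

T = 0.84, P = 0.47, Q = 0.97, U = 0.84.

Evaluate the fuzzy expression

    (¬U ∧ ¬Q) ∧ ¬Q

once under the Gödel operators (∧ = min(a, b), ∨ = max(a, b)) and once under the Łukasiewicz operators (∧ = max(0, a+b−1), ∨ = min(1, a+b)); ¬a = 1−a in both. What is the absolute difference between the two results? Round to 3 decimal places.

Under Gödel:
  ¬U = 1 − 0.84 = 0.16
  ¬Q = 1 − 0.97 = 0.03
  ¬U ∧ ¬Q = min(a, b) on (0.16, 0.03) = 0.03
  ¬Q = 1 − 0.97 = 0.03
  (¬U ∧ ¬Q) ∧ ¬Q = min(a, b) on (0.03, 0.03) = 0.03
  → value = 0.0300
Under Łukasiewicz:
  ¬U = 1 − 0.84 = 0.16
  ¬Q = 1 − 0.97 = 0.03
  ¬U ∧ ¬Q = max(0, a+b−1) on (0.16, 0.03) = 0.00
  ¬Q = 1 − 0.97 = 0.03
  (¬U ∧ ¬Q) ∧ ¬Q = max(0, a+b−1) on (0.00, 0.03) = 0.00
  → value = 0.0000
|0.0300 − 0.0000| = 0.030

0.030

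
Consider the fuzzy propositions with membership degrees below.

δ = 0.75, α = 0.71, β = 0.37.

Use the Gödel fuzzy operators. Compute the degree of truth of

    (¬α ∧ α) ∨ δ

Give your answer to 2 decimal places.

0.75

¬α = 1 − 0.71 = 0.29
¬α ∧ α = min(a, b) on (0.29, 0.71) = 0.29
(¬α ∧ α) ∨ δ = max(a, b) on (0.29, 0.75) = 0.75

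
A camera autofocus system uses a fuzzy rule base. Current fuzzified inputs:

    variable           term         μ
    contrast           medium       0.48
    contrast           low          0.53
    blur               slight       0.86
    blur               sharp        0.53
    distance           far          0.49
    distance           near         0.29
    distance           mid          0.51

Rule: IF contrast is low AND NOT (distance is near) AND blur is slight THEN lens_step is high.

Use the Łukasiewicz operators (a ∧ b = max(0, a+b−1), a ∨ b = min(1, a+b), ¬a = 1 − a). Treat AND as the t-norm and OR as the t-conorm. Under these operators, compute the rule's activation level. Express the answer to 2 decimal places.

firing strength: low=0.53, ¬near=1−0.29=0.71, slight=0.86; AND[max(0, a+b−1)] → w = 0.10

0.10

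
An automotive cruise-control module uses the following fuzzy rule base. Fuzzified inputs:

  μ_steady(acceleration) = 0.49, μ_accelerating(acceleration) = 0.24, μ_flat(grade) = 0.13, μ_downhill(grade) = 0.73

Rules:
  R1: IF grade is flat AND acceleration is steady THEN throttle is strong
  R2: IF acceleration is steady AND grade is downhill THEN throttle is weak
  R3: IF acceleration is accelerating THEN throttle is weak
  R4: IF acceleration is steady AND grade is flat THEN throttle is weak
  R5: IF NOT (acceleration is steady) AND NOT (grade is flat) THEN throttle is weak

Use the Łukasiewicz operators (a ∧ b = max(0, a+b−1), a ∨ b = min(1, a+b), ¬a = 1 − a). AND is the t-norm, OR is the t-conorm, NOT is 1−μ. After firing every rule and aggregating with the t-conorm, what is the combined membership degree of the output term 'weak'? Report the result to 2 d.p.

0.84

R1: flat=0.13, steady=0.49; AND[max(0, a+b−1)] → w = 0.00
R2: steady=0.49, downhill=0.73; AND[max(0, a+b−1)] → w = 0.22
R3: accelerating=0.24 → w = 0.24
R4: steady=0.49, flat=0.13; AND[max(0, a+b−1)] → w = 0.00
R5: ¬steady=1−0.49=0.51, ¬flat=1−0.13=0.87; AND[max(0, a+b−1)] → w = 0.38
Rules with consequent 'weak': {R2, R3, R4, R5} → strengths 0.22, 0.24, 0.00, 0.38
Aggregate via t-conorm [min(1, a+b)]: 0.84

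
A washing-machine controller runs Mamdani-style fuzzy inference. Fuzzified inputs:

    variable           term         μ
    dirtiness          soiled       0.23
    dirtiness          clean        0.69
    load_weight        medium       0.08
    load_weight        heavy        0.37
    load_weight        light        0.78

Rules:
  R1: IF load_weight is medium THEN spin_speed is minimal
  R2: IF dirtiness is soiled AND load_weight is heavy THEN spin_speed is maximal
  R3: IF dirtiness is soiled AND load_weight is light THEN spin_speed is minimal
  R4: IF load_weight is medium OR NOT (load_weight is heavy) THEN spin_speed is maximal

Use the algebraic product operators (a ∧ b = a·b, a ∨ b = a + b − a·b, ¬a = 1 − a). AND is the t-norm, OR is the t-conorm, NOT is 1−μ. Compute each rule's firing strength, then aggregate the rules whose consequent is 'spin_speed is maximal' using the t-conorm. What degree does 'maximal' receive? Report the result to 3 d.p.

0.689

R1: medium=0.08 → w = 0.0800
R2: soiled=0.23, heavy=0.37; AND[a·b] → w = 0.0851
R3: soiled=0.23, light=0.78; AND[a·b] → w = 0.1794
R4: medium=0.08, ¬heavy=1−0.37=0.63; OR[a + b − a·b] → w = 0.6596
Rules with consequent 'maximal': {R2, R4} → strengths 0.0851, 0.6596
Aggregate via t-conorm [a + b − a·b]: 0.6886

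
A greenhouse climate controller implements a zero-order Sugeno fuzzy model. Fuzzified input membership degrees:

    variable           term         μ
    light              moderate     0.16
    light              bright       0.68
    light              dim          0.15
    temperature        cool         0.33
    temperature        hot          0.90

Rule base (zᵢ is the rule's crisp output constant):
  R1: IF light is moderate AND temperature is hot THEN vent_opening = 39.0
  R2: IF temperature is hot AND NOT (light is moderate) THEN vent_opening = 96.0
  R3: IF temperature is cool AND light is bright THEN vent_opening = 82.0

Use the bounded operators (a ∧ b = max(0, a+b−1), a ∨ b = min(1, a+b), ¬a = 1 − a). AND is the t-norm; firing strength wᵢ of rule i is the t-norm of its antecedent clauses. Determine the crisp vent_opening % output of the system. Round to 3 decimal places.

R1 (z=39.0): moderate=0.16, hot=0.90; AND[max(0, a+b−1)] → w = 0.06
R2 (z=96.0): hot=0.90, ¬moderate=1−0.16=0.84; AND[max(0, a+b−1)] → w = 0.74
R3 (z=82.0): cool=0.33, bright=0.68; AND[max(0, a+b−1)] → w = 0.01
Weighted average = (0.06·39.0 + 0.74·96.0 + 0.01·82.0) / (0.06 + 0.74 + 0.01)
  = 74.2000 / 0.8100 = 91.605

91.605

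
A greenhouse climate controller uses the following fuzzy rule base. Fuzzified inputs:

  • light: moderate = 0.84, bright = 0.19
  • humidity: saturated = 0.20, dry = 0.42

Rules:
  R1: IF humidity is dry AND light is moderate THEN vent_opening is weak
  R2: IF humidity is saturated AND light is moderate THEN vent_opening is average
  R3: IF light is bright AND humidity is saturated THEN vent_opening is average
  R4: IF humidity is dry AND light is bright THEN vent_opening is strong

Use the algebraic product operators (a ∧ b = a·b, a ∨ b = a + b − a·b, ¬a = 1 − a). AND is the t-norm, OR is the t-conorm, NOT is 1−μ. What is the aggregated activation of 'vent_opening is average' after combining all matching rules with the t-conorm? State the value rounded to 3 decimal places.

0.200

R1: dry=0.42, moderate=0.84; AND[a·b] → w = 0.3528
R2: saturated=0.20, moderate=0.84; AND[a·b] → w = 0.1680
R3: bright=0.19, saturated=0.20; AND[a·b] → w = 0.0380
R4: dry=0.42, bright=0.19; AND[a·b] → w = 0.0798
Rules with consequent 'average': {R2, R3} → strengths 0.1680, 0.0380
Aggregate via t-conorm [a + b − a·b]: 0.1996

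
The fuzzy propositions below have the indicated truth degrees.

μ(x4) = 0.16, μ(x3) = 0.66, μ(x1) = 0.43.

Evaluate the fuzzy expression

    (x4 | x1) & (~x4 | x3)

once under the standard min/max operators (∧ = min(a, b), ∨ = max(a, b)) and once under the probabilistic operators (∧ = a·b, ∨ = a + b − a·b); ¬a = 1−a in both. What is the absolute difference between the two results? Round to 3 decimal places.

Under standard min/max:
  x4 | x1 = max(a, b) on (0.16, 0.43) = 0.43
  ~x4 = 1 − 0.16 = 0.84
  ~x4 | x3 = max(a, b) on (0.84, 0.66) = 0.84
  (x4 | x1) & (~x4 | x3) = min(a, b) on (0.43, 0.84) = 0.43
  → value = 0.4300
Under probabilistic:
  x4 | x1 = a + b − a·b on (0.1600, 0.4300) = 0.5212
  ~x4 = 1 − 0.1600 = 0.8400
  ~x4 | x3 = a + b − a·b on (0.8400, 0.6600) = 0.9456
  (x4 | x1) & (~x4 | x3) = a·b on (0.5212, 0.9456) = 0.4928
  → value = 0.4928
|0.4300 − 0.4928| = 0.063

0.063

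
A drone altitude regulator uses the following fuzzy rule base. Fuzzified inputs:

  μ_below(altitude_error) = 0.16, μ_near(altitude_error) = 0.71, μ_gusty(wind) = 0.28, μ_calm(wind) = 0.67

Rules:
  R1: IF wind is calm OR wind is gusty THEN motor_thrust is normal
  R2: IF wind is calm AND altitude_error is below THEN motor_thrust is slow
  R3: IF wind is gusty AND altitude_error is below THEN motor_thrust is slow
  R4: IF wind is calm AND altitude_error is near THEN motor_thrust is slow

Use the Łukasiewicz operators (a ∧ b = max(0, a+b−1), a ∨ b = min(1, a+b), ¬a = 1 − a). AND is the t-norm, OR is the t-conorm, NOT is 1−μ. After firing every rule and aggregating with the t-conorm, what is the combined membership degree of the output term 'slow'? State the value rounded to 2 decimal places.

0.38

R1: calm=0.67, gusty=0.28; OR[min(1, a+b)] → w = 0.95
R2: calm=0.67, below=0.16; AND[max(0, a+b−1)] → w = 0.00
R3: gusty=0.28, below=0.16; AND[max(0, a+b−1)] → w = 0.00
R4: calm=0.67, near=0.71; AND[max(0, a+b−1)] → w = 0.38
Rules with consequent 'slow': {R2, R3, R4} → strengths 0.00, 0.00, 0.38
Aggregate via t-conorm [min(1, a+b)]: 0.38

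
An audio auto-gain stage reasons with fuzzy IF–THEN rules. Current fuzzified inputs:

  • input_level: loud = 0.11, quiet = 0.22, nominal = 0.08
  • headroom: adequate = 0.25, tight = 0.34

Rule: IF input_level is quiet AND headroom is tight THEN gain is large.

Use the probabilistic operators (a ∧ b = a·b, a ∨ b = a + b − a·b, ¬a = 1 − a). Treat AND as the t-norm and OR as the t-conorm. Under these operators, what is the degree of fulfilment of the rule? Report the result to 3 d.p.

firing strength: quiet=0.22, tight=0.34; AND[a·b] → w = 0.0748

0.075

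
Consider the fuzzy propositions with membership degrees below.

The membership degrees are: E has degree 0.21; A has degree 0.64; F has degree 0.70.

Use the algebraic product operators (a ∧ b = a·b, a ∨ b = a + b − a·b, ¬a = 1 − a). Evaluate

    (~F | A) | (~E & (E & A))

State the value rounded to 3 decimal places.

~F = 1 − 0.7000 = 0.3000
~F | A = a + b − a·b on (0.3000, 0.6400) = 0.7480
~E = 1 − 0.2100 = 0.7900
E & A = a·b on (0.2100, 0.6400) = 0.1344
~E & (E & A) = a·b on (0.7900, 0.1344) = 0.1062
(~F | A) | (~E & (E & A)) = a + b − a·b on (0.7480, 0.1062) = 0.7748

0.775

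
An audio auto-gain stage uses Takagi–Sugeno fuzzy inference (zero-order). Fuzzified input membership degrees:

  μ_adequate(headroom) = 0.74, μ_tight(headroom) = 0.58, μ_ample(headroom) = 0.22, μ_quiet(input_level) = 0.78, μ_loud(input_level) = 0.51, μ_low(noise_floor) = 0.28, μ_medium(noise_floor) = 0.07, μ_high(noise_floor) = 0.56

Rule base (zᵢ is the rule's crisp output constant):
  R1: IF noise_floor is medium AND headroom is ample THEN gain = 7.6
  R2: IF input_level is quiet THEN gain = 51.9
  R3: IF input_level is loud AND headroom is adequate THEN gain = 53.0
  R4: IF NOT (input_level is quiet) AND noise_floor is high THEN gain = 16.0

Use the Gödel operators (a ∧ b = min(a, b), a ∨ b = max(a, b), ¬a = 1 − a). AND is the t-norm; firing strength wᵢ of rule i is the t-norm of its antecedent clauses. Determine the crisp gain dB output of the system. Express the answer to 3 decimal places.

45.294

R1 (z=7.6): medium=0.07, ample=0.22; AND[min(a, b)] → w = 0.07
R2 (z=51.9): quiet=0.78 → w = 0.78
R3 (z=53.0): loud=0.51, adequate=0.74; AND[min(a, b)] → w = 0.51
R4 (z=16.0): ¬quiet=1−0.78=0.22, high=0.56; AND[min(a, b)] → w = 0.22
Weighted average = (0.07·7.6 + 0.78·51.9 + 0.51·53.0 + 0.22·16.0) / (0.07 + 0.78 + 0.51 + 0.22)
  = 71.5640 / 1.5800 = 45.294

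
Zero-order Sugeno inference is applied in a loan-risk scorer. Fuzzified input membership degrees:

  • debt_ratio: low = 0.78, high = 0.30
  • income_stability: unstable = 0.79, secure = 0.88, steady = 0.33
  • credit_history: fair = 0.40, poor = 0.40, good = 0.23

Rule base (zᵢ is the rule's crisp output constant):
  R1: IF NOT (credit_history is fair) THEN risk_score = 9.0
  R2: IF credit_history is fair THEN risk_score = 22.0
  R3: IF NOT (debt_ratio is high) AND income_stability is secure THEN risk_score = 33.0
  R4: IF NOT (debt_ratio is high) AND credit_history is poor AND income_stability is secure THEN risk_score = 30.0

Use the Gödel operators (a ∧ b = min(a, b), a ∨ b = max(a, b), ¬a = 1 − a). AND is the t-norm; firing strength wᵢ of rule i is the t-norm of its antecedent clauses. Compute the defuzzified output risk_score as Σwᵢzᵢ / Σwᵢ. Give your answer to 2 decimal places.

R1 (z=9.0): ¬fair=1−0.40=0.60 → w = 0.60
R2 (z=22.0): fair=0.40 → w = 0.40
R3 (z=33.0): ¬high=1−0.30=0.70, secure=0.88; AND[min(a, b)] → w = 0.70
R4 (z=30.0): ¬high=1−0.30=0.70, poor=0.40, secure=0.88; AND[min(a, b)] → w = 0.40
Weighted average = (0.60·9.0 + 0.40·22.0 + 0.70·33.0 + 0.40·30.0) / (0.60 + 0.40 + 0.70 + 0.40)
  = 49.3000 / 2.1000 = 23.48

23.48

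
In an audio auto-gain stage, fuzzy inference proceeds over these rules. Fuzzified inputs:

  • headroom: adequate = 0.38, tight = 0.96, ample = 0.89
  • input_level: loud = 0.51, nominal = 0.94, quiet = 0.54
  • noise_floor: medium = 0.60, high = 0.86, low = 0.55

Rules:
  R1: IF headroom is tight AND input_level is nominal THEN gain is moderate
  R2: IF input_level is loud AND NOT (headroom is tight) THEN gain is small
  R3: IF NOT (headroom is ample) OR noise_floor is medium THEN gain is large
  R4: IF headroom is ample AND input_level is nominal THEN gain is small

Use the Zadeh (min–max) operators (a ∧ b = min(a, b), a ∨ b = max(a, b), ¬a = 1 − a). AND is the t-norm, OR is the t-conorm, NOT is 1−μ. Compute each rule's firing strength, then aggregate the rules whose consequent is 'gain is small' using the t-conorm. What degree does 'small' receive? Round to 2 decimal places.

0.89

R1: tight=0.96, nominal=0.94; AND[min(a, b)] → w = 0.94
R2: loud=0.51, ¬tight=1−0.96=0.04; AND[min(a, b)] → w = 0.04
R3: ¬ample=1−0.89=0.11, medium=0.60; OR[max(a, b)] → w = 0.60
R4: ample=0.89, nominal=0.94; AND[min(a, b)] → w = 0.89
Rules with consequent 'small': {R2, R4} → strengths 0.04, 0.89
Aggregate via t-conorm [max(a, b)]: 0.89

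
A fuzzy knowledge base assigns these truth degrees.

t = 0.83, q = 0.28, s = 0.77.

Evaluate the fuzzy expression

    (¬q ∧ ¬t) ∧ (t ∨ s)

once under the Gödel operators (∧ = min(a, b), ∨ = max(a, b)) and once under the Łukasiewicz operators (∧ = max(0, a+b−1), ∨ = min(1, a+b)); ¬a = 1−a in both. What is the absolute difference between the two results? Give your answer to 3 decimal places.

0.170

Under Gödel:
  ¬q = 1 − 0.28 = 0.72
  ¬t = 1 − 0.83 = 0.17
  ¬q ∧ ¬t = min(a, b) on (0.72, 0.17) = 0.17
  t ∨ s = max(a, b) on (0.83, 0.77) = 0.83
  (¬q ∧ ¬t) ∧ (t ∨ s) = min(a, b) on (0.17, 0.83) = 0.17
  → value = 0.1700
Under Łukasiewicz:
  ¬q = 1 − 0.28 = 0.72
  ¬t = 1 − 0.83 = 0.17
  ¬q ∧ ¬t = max(0, a+b−1) on (0.72, 0.17) = 0.00
  t ∨ s = min(1, a+b) on (0.83, 0.77) = 1.00
  (¬q ∧ ¬t) ∧ (t ∨ s) = max(0, a+b−1) on (0.00, 1.00) = 0.00
  → value = 0.0000
|0.1700 − 0.0000| = 0.170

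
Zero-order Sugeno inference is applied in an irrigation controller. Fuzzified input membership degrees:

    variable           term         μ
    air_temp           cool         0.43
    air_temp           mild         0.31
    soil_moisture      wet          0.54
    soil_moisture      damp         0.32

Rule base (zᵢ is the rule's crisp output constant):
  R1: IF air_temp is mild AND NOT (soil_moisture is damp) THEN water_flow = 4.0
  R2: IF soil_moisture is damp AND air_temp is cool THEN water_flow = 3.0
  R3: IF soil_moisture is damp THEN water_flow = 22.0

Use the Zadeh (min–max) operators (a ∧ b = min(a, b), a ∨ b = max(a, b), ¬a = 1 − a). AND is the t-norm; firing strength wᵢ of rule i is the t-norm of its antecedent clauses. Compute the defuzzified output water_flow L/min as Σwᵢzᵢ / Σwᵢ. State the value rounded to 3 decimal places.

R1 (z=4.0): mild=0.31, ¬damp=1−0.32=0.68; AND[min(a, b)] → w = 0.31
R2 (z=3.0): damp=0.32, cool=0.43; AND[min(a, b)] → w = 0.32
R3 (z=22.0): damp=0.32 → w = 0.32
Weighted average = (0.31·4.0 + 0.32·3.0 + 0.32·22.0) / (0.31 + 0.32 + 0.32)
  = 9.2400 / 0.9500 = 9.726

9.726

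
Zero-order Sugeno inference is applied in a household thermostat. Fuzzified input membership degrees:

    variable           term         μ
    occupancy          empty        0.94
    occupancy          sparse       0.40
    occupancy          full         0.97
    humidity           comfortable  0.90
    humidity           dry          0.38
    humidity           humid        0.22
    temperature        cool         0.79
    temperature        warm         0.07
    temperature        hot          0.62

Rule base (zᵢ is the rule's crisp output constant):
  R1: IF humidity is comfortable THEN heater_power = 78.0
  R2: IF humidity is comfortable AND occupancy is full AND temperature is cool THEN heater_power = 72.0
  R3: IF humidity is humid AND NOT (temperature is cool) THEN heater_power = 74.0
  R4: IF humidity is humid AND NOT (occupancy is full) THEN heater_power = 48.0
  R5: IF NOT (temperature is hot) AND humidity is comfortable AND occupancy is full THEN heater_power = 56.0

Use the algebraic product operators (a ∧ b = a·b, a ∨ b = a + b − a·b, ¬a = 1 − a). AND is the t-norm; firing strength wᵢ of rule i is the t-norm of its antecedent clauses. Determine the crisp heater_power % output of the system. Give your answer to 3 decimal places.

R1 (z=78.0): comfortable=0.90 → w = 0.9000
R2 (z=72.0): comfortable=0.90, full=0.97, cool=0.79; AND[a·b] → w = 0.6897
R3 (z=74.0): humid=0.22, ¬cool=1−0.79=0.21; AND[a·b] → w = 0.0462
R4 (z=48.0): humid=0.22, ¬full=1−0.97=0.03; AND[a·b] → w = 0.0066
R5 (z=56.0): ¬hot=1−0.62=0.38, comfortable=0.90, full=0.97; AND[a·b] → w = 0.3317
Weighted average = (0.9000·78.0 + 0.6897·72.0 + 0.0462·74.0 + 0.0066·48.0 + 0.3317·56.0) / (0.9000 + 0.6897 + 0.0462 + 0.0066 + 0.3317)
  = 142.1693 / 1.9742 = 72.013

72.013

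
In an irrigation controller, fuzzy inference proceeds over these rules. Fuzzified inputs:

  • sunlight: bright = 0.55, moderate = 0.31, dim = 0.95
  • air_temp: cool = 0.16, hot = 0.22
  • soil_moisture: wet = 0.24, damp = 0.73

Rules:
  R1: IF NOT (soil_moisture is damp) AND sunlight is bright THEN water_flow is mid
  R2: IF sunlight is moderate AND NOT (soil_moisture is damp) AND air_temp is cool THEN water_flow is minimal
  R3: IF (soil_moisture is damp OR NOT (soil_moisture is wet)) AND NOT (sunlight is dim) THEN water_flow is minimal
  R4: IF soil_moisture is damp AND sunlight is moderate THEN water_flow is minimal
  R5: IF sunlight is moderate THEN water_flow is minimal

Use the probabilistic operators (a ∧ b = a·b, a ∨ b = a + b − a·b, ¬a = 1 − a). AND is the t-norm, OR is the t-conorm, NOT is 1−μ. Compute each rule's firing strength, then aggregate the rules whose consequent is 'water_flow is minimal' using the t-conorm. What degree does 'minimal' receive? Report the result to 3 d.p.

0.498

R1: ¬damp=1−0.73=0.27, bright=0.55; AND[a·b] → w = 0.1485
R2: moderate=0.31, ¬damp=1−0.73=0.27, cool=0.16; AND[a·b] → w = 0.0134
R3: (damp=0.73 OR ¬wet=1−0.24=0.76) = 0.9352; AND[a·b] with ¬dim=1−0.95=0.05 → w = 0.0468
R4: damp=0.73, moderate=0.31; AND[a·b] → w = 0.2263
R5: moderate=0.31 → w = 0.3100
Rules with consequent 'minimal': {R2, R3, R4, R5} → strengths 0.0134, 0.0468, 0.2263, 0.3100
Aggregate via t-conorm [a + b − a·b]: 0.4979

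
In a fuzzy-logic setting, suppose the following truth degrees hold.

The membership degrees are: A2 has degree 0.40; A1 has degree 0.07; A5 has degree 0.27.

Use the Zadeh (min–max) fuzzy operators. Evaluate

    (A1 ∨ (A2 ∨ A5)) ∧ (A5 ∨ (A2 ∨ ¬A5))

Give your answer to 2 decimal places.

A2 ∨ A5 = max(a, b) on (0.40, 0.27) = 0.40
A1 ∨ (A2 ∨ A5) = max(a, b) on (0.07, 0.40) = 0.40
¬A5 = 1 − 0.27 = 0.73
A2 ∨ ¬A5 = max(a, b) on (0.40, 0.73) = 0.73
A5 ∨ (A2 ∨ ¬A5) = max(a, b) on (0.27, 0.73) = 0.73
(A1 ∨ (A2 ∨ A5)) ∧ (A5 ∨ (A2 ∨ ¬A5)) = min(a, b) on (0.40, 0.73) = 0.40

0.40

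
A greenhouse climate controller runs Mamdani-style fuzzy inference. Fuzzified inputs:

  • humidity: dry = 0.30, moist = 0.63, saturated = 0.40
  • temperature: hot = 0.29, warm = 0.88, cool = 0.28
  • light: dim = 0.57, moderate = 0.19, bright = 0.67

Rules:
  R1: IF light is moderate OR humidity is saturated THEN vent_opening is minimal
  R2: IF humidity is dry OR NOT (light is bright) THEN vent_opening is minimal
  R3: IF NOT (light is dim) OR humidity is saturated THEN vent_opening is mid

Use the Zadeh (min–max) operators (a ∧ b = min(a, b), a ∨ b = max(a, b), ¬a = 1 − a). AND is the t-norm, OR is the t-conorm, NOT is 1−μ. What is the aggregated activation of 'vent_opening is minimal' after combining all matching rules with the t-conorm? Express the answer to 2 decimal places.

0.40

R1: moderate=0.19, saturated=0.40; OR[max(a, b)] → w = 0.40
R2: dry=0.30, ¬bright=1−0.67=0.33; OR[max(a, b)] → w = 0.33
R3: ¬dim=1−0.57=0.43, saturated=0.40; OR[max(a, b)] → w = 0.43
Rules with consequent 'minimal': {R1, R2} → strengths 0.40, 0.33
Aggregate via t-conorm [max(a, b)]: 0.40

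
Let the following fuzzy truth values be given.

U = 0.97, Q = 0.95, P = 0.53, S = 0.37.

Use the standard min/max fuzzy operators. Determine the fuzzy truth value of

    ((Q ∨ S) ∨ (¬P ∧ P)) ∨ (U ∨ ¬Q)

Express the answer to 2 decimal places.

Q ∨ S = max(a, b) on (0.95, 0.37) = 0.95
¬P = 1 − 0.53 = 0.47
¬P ∧ P = min(a, b) on (0.47, 0.53) = 0.47
(Q ∨ S) ∨ (¬P ∧ P) = max(a, b) on (0.95, 0.47) = 0.95
¬Q = 1 − 0.95 = 0.05
U ∨ ¬Q = max(a, b) on (0.97, 0.05) = 0.97
((Q ∨ S) ∨ (¬P ∧ P)) ∨ (U ∨ ¬Q) = max(a, b) on (0.95, 0.97) = 0.97

0.97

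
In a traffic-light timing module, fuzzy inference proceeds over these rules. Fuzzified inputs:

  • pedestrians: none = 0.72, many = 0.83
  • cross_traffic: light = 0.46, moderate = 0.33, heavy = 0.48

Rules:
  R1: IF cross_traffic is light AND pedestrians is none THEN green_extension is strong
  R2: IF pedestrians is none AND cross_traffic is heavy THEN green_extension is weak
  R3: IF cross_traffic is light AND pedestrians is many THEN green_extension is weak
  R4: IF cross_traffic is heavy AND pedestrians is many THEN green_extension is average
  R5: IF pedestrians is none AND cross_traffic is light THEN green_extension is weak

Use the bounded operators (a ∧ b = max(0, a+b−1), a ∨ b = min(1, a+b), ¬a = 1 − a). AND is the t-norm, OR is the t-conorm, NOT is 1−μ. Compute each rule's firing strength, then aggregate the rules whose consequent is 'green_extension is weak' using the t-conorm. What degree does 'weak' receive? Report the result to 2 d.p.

0.67

R1: light=0.46, none=0.72; AND[max(0, a+b−1)] → w = 0.18
R2: none=0.72, heavy=0.48; AND[max(0, a+b−1)] → w = 0.20
R3: light=0.46, many=0.83; AND[max(0, a+b−1)] → w = 0.29
R4: heavy=0.48, many=0.83; AND[max(0, a+b−1)] → w = 0.31
R5: none=0.72, light=0.46; AND[max(0, a+b−1)] → w = 0.18
Rules with consequent 'weak': {R2, R3, R5} → strengths 0.20, 0.29, 0.18
Aggregate via t-conorm [min(1, a+b)]: 0.67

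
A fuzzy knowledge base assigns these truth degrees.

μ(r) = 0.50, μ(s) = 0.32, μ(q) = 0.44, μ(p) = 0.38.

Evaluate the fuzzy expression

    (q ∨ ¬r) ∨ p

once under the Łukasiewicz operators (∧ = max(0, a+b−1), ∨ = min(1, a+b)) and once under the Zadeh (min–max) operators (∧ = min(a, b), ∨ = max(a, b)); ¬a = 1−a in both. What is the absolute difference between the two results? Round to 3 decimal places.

0.500

Under Łukasiewicz:
  ¬r = 1 − 0.50 = 0.50
  q ∨ ¬r = min(1, a+b) on (0.44, 0.50) = 0.94
  (q ∨ ¬r) ∨ p = min(1, a+b) on (0.94, 0.38) = 1.00
  → value = 1.0000
Under Zadeh (min–max):
  ¬r = 1 − 0.50 = 0.50
  q ∨ ¬r = max(a, b) on (0.44, 0.50) = 0.50
  (q ∨ ¬r) ∨ p = max(a, b) on (0.50, 0.38) = 0.50
  → value = 0.5000
|1.0000 − 0.5000| = 0.500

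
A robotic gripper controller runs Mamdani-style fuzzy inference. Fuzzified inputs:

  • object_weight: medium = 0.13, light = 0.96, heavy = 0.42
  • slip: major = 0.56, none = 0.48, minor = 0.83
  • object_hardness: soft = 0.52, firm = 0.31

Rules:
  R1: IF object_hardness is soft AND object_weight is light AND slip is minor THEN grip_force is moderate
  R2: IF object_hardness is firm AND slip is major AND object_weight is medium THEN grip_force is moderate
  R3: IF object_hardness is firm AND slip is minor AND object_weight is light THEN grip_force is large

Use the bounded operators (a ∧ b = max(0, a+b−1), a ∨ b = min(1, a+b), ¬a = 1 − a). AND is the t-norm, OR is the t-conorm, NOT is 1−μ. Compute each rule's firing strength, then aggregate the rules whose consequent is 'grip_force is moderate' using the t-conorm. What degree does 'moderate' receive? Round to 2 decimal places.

0.31

R1: soft=0.52, light=0.96, minor=0.83; AND[max(0, a+b−1)] → w = 0.31
R2: firm=0.31, major=0.56, medium=0.13; AND[max(0, a+b−1)] → w = 0.00
R3: firm=0.31, minor=0.83, light=0.96; AND[max(0, a+b−1)] → w = 0.10
Rules with consequent 'moderate': {R1, R2} → strengths 0.31, 0.00
Aggregate via t-conorm [min(1, a+b)]: 0.31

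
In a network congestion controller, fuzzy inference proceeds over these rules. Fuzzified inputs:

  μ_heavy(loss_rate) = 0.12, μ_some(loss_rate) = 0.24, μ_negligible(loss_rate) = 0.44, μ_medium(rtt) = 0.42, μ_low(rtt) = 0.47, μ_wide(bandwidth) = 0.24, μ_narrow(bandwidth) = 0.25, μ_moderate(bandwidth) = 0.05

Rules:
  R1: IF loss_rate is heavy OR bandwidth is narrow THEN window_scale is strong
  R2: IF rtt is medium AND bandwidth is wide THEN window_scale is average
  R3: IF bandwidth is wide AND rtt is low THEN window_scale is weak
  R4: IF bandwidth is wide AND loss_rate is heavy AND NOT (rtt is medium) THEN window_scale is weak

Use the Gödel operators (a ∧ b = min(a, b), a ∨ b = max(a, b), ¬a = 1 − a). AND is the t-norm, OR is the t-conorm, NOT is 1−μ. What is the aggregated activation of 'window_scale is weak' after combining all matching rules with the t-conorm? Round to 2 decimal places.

R1: heavy=0.12, narrow=0.25; OR[max(a, b)] → w = 0.25
R2: medium=0.42, wide=0.24; AND[min(a, b)] → w = 0.24
R3: wide=0.24, low=0.47; AND[min(a, b)] → w = 0.24
R4: wide=0.24, heavy=0.12, ¬medium=1−0.42=0.58; AND[min(a, b)] → w = 0.12
Rules with consequent 'weak': {R3, R4} → strengths 0.24, 0.12
Aggregate via t-conorm [max(a, b)]: 0.24

0.24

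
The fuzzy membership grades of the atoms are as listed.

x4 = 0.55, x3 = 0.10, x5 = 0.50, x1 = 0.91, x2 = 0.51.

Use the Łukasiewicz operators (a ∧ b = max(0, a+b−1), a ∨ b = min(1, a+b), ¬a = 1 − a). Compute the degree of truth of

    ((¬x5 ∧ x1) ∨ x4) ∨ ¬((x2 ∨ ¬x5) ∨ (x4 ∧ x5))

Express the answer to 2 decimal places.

¬x5 = 1 − 0.50 = 0.50
¬x5 ∧ x1 = max(0, a+b−1) on (0.50, 0.91) = 0.41
(¬x5 ∧ x1) ∨ x4 = min(1, a+b) on (0.41, 0.55) = 0.96
¬x5 = 1 − 0.50 = 0.50
x2 ∨ ¬x5 = min(1, a+b) on (0.51, 0.50) = 1.00
x4 ∧ x5 = max(0, a+b−1) on (0.55, 0.50) = 0.05
(x2 ∨ ¬x5) ∨ (x4 ∧ x5) = min(1, a+b) on (1.00, 0.05) = 1.00
¬((x2 ∨ ¬x5) ∨ (x4 ∧ x5)) = 1 − 1.00 = 0.00
((¬x5 ∧ x1) ∨ x4) ∨ ¬((x2 ∨ ¬x5) ∨ (x4 ∧ x5)) = min(1, a+b) on (0.96, 0.00) = 0.96

0.96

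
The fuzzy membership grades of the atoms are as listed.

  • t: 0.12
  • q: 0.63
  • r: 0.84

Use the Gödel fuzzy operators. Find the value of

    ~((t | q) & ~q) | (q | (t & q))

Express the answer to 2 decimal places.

t | q = max(a, b) on (0.12, 0.63) = 0.63
~q = 1 − 0.63 = 0.37
(t | q) & ~q = min(a, b) on (0.63, 0.37) = 0.37
~((t | q) & ~q) = 1 − 0.37 = 0.63
t & q = min(a, b) on (0.12, 0.63) = 0.12
q | (t & q) = max(a, b) on (0.63, 0.12) = 0.63
~((t | q) & ~q) | (q | (t & q)) = max(a, b) on (0.63, 0.63) = 0.63

0.63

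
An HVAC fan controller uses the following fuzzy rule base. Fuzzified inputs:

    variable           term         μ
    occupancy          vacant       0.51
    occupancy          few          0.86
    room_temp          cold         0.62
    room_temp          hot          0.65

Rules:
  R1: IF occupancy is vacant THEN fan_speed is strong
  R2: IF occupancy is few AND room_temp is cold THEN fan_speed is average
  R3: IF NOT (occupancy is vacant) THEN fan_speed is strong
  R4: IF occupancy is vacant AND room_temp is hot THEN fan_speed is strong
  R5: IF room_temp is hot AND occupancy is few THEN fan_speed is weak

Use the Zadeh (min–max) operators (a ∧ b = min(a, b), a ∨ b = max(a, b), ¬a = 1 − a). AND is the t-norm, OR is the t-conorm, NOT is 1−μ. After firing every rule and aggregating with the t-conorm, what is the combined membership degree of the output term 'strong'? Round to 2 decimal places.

R1: vacant=0.51 → w = 0.51
R2: few=0.86, cold=0.62; AND[min(a, b)] → w = 0.62
R3: ¬vacant=1−0.51=0.49 → w = 0.49
R4: vacant=0.51, hot=0.65; AND[min(a, b)] → w = 0.51
R5: hot=0.65, few=0.86; AND[min(a, b)] → w = 0.65
Rules with consequent 'strong': {R1, R3, R4} → strengths 0.51, 0.49, 0.51
Aggregate via t-conorm [max(a, b)]: 0.51

0.51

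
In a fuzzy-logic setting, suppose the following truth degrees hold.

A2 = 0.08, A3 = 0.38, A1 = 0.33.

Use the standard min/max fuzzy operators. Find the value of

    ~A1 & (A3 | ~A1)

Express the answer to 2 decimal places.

~A1 = 1 − 0.33 = 0.67
~A1 = 1 − 0.33 = 0.67
A3 | ~A1 = max(a, b) on (0.38, 0.67) = 0.67
~A1 & (A3 | ~A1) = min(a, b) on (0.67, 0.67) = 0.67

0.67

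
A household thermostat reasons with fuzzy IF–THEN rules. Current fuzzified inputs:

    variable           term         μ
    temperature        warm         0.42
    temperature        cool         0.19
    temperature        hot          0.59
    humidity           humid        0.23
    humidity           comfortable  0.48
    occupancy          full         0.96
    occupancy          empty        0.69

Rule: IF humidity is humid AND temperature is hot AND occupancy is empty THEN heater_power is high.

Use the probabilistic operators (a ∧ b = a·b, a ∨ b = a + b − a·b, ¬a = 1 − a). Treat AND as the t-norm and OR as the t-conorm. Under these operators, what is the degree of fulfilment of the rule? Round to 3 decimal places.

0.094

firing strength: humid=0.23, hot=0.59, empty=0.69; AND[a·b] → w = 0.0936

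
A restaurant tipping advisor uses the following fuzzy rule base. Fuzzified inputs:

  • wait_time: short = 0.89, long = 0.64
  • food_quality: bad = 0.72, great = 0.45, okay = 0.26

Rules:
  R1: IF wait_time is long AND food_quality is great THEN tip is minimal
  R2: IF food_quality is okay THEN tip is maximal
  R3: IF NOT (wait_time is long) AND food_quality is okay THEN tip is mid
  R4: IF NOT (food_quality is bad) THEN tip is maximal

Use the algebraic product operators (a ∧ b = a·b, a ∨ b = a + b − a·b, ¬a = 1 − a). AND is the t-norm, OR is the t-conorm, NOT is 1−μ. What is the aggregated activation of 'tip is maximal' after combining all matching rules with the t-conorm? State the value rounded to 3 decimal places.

R1: long=0.64, great=0.45; AND[a·b] → w = 0.2880
R2: okay=0.26 → w = 0.2600
R3: ¬long=1−0.64=0.36, okay=0.26; AND[a·b] → w = 0.0936
R4: ¬bad=1−0.72=0.28 → w = 0.2800
Rules with consequent 'maximal': {R2, R4} → strengths 0.2600, 0.2800
Aggregate via t-conorm [a + b − a·b]: 0.4672

0.467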